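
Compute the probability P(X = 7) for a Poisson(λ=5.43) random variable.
0.121046

We have X ~ Poisson(λ=5.43).

For a Poisson distribution, the PMF gives us the probability of each outcome.

Using the PMF formula:
P(X = 7) = 0.121046

Rounded to 4 decimal places: 0.1210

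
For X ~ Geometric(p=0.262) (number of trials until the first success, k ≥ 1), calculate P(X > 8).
0.087994

We have X ~ Geometric(p=0.262) (number of trials until the first success, k ≥ 1).

P(X > 8) = 1 - P(X ≤ 8)
                = 1 - F(8)
                = 1 - 0.912006
                = 0.087994

So there's approximately a 8.8% chance that X exceeds 8.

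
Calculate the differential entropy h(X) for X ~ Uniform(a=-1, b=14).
2.7081 nats

We have X ~ Uniform(a=-1, b=14).

The differential entropy measures the uncertainty or information content of the distribution.

For a Uniform distribution with a=-1, b=14:
h(X) = 2.7081 nats

(In bits, this would be 3.9069 bits.)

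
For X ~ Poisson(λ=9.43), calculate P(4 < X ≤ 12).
0.800208

We have X ~ Poisson(λ=9.43).

To find P(4 < X ≤ 12), we use:
P(4 < X ≤ 12) = P(X ≤ 12) - P(X ≤ 4)
                 = F(12) - F(4)
                 = 0.842286 - 0.042077
                 = 0.800208

So there's approximately a 80.0% chance that X falls in this range.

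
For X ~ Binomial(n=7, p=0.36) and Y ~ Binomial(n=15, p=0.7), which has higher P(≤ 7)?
X has higher probability (P(X ≤ 7) = 1.0000 > P(Y ≤ 7) = 0.0500)

Compute P(≤ 7) for each distribution:

X ~ Binomial(n=7, p=0.36):
P(X ≤ 7) = 1.0000

Y ~ Binomial(n=15, p=0.7):
P(Y ≤ 7) = 0.0500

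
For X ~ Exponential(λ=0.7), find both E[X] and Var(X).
E[X] = 1.4286, Var(X) = 2.0408

We have X ~ Exponential(λ=0.7).

For an Exponential distribution with λ=0.7:

Expected value:
E[X] = 1.4286

Variance:
Var(X) = 2.0408

Standard deviation:
σ = √Var(X) = 1.4286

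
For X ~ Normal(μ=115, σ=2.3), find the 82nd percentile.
117.1053

We have X ~ Normal(μ=115, σ=2.3).

We want to find x such that P(X ≤ x) = 0.82.

This is the 82nd percentile, which means 82% of values fall below this point.

Using the inverse CDF (quantile function):
x = F⁻¹(0.82) = 117.1053

Verification: P(X ≤ 117.1053) = 0.82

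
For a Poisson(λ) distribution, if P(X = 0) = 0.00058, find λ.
λ = 7.4525

For a Poisson(λ) distribution, the PMF at 0 is:
P(X = 0) = λ^0 e^(-λ) / 0! = e^(-λ)

Given P(X = 0) = 0.00058:
e^(-λ) = 0.00058
-λ = ln(0.00058)
λ = -ln(0.00058) = 7.4525

Verification: e^(-7.4525) = 0.00058 ✓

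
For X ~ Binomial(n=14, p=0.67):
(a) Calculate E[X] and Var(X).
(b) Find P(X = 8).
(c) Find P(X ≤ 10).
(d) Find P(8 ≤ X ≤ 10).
(a) E[X] = 9.3800, Var(X) = 3.0954
(b) P(X = 8) = 0.157484
(c) P(X ≤ 10) = 0.730149
(d) P(8 ≤ X ≤ 10) = 0.587035

We have X ~ Binomial(n=14, p=0.67).

(a) Moments:
E[X] = 9.3800
Var(X) = 3.0954
σ = √Var(X) = 1.7594

(b) Point probability using PMF:
P(X = 8) = 0.157484

(c) Cumulative probability using CDF:
P(X ≤ 10) = F(10) = 0.730149

(d) Range probability:
P(8 ≤ X ≤ 10) = P(X ≤ 10) - P(X ≤ 7)
                   = F(10) - F(7)
                   = 0.730149 - 0.143113
                   = 0.587035

This means approximately 58.7% of outcomes fall in the interval [8, 10].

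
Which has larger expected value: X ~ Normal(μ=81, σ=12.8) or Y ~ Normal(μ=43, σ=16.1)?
X has larger mean (81.0000 > 43.0000)

Compute the expected value for each distribution:

X ~ Normal(μ=81, σ=12.8):
E[X] = 81.0000

Y ~ Normal(μ=43, σ=16.1):
E[Y] = 43.0000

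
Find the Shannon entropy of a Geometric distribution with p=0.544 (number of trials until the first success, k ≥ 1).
1.2670 nats

We have X ~ Geometric(p=0.544) (number of trials until the first success, k ≥ 1).

The Shannon entropy measures the uncertainty or information content of the distribution.

For a Geometric distribution with p=0.544 (number of trials until the first success, k ≥ 1):
H(X) = 1.2670 nats

(In bits, this would be 1.8280 bits.)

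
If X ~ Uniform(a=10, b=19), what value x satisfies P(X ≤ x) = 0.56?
15.0400

We have X ~ Uniform(a=10, b=19).

We want to find x such that P(X ≤ x) = 0.56.

This is the 56th percentile, which means 56% of values fall below this point.

Using the inverse CDF (quantile function):
x = F⁻¹(0.56) = 15.0400

Verification: P(X ≤ 15.0400) = 0.56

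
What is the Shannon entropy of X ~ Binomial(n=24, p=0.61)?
2.2891 nats

We have X ~ Binomial(n=24, p=0.61).

The Shannon entropy measures the uncertainty or information content of the distribution.

For a Binomial distribution with n=24, p=0.61:
H(X) = 2.2891 nats

(In bits, this would be 3.3024 bits.)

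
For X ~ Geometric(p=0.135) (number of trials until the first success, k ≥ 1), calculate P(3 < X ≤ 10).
0.412705

We have X ~ Geometric(p=0.135) (number of trials until the first success, k ≥ 1).

To find P(3 < X ≤ 10), we use:
P(3 < X ≤ 10) = P(X ≤ 10) - P(X ≤ 3)
                 = F(10) - F(3)
                 = 0.765490 - 0.352785
                 = 0.412705

So there's approximately a 41.3% chance that X falls in this range.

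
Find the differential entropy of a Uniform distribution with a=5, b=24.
2.9444 nats

We have X ~ Uniform(a=5, b=24).

The differential entropy measures the uncertainty or information content of the distribution.

For a Uniform distribution with a=5, b=24:
h(X) = 2.9444 nats

(In bits, this would be 4.2479 bits.)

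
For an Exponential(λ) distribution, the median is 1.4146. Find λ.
λ = 0.4900

For X ~ Exponential(λ), the CDF is F(x) = 1 - e^(-λx).
The median m satisfies F(m) = 0.5:
1 - e^(-λm) = 0.5
e^(-λm) = 0.5
λm = ln(2)
m = ln(2) / λ

Given m = 1.4146:
λ = ln(2) / 1.4146 = 0.693147 / 1.4146 = 0.4900

Verification: ln(2) / 0.4900 = 1.4146 ✓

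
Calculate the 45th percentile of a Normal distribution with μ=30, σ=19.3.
27.5747

We have X ~ Normal(μ=30, σ=19.3).

We want to find x such that P(X ≤ x) = 0.45.

This is the 45th percentile, which means 45% of values fall below this point.

Using the inverse CDF (quantile function):
x = F⁻¹(0.45) = 27.5747

Verification: P(X ≤ 27.5747) = 0.45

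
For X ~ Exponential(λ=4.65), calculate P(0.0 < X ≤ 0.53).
0.914949

We have X ~ Exponential(λ=4.65).

To find P(0.0 < X ≤ 0.53), we use:
P(0.0 < X ≤ 0.53) = P(X ≤ 0.53) - P(X ≤ 0.0)
                 = F(0.53) - F(0.0)
                 = 0.914949 - 0.000000
                 = 0.914949

So there's approximately a 91.5% chance that X falls in this range.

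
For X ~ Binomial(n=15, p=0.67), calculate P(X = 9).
0.175858

We have X ~ Binomial(n=15, p=0.67).

For a Binomial distribution, the PMF gives us the probability of each outcome.

Using the PMF formula:
P(X = 9) = 0.175858

Rounded to 4 decimal places: 0.1759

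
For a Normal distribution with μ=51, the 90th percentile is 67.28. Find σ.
σ = 12.7034

For X ~ Normal(μ, σ), the p-th percentile satisfies x = μ + z_p × σ,
where z_p = Φ⁻¹(p) is the standard normal quantile.

Step 1: z_{0.9} = Φ⁻¹(0.9) = 1.2816

Step 2: Solve for σ:
67.28 = 51 + 1.2816 × σ
σ = (67.28 - 51) / 1.2816
σ = 16.28 / 1.2816
σ = 12.7034

Verification: μ + z × σ = 51 + 1.2816 × 12.7034 = 67.28 ✓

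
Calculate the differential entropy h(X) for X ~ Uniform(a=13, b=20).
1.9459 nats

We have X ~ Uniform(a=13, b=20).

The differential entropy measures the uncertainty or information content of the distribution.

For a Uniform distribution with a=13, b=20:
h(X) = 1.9459 nats

(In bits, this would be 2.8074 bits.)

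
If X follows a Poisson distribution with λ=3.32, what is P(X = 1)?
0.120027

We have X ~ Poisson(λ=3.32).

For a Poisson distribution, the PMF gives us the probability of each outcome.

Using the PMF formula:
P(X = 1) = 0.120027

Rounded to 4 decimal places: 0.1200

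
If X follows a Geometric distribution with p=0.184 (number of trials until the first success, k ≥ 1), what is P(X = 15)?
0.010678

We have X ~ Geometric(p=0.184) (number of trials until the first success, k ≥ 1).

For a Geometric distribution, the PMF gives us the probability of each outcome.

Using the PMF formula:
P(X = 15) = 0.010678

Rounded to 4 decimal places: 0.0107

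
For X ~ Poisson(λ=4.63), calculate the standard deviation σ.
2.1517

We have X ~ Poisson(λ=4.63).

For a Poisson distribution with λ=4.63:
σ = √Var(X) = 2.1517

The standard deviation is the square root of the variance.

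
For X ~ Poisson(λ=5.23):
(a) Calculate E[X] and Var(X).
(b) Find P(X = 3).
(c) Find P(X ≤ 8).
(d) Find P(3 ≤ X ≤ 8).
(a) E[X] = 5.2300, Var(X) = 5.2300
(b) P(X = 3) = 0.127642
(c) P(X ≤ 8) = 0.915853
(d) P(3 ≤ X ≤ 8) = 0.809283

We have X ~ Poisson(λ=5.23).

(a) Moments:
E[X] = 5.2300
Var(X) = 5.2300
σ = √Var(X) = 2.2869

(b) Point probability using PMF:
P(X = 3) = 0.127642

(c) Cumulative probability using CDF:
P(X ≤ 8) = F(8) = 0.915853

(d) Range probability:
P(3 ≤ X ≤ 8) = P(X ≤ 8) - P(X ≤ 2)
                   = F(8) - F(2)
                   = 0.915853 - 0.106570
                   = 0.809283

This means approximately 80.9% of outcomes fall in the interval [3, 8].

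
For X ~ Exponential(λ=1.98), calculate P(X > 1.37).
0.066364

We have X ~ Exponential(λ=1.98).

P(X > 1.37) = 1 - P(X ≤ 1.37)
                = 1 - F(1.37)
                = 1 - 0.933636
                = 0.066364

So there's approximately a 6.6% chance that X exceeds 1.37.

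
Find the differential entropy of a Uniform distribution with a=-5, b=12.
2.8332 nats

We have X ~ Uniform(a=-5, b=12).

The differential entropy measures the uncertainty or information content of the distribution.

For a Uniform distribution with a=-5, b=12:
h(X) = 2.8332 nats

(In bits, this would be 4.0875 bits.)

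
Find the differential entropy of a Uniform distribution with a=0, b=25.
3.2189 nats

We have X ~ Uniform(a=0, b=25).

The differential entropy measures the uncertainty or information content of the distribution.

For a Uniform distribution with a=0, b=25:
h(X) = 3.2189 nats

(In bits, this would be 4.6439 bits.)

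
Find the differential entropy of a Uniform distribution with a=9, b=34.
3.2189 nats

We have X ~ Uniform(a=9, b=34).

The differential entropy measures the uncertainty or information content of the distribution.

For a Uniform distribution with a=9, b=34:
h(X) = 3.2189 nats

(In bits, this would be 4.6439 bits.)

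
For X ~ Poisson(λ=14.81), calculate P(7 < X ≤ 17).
0.744674

We have X ~ Poisson(λ=14.81).

To find P(7 < X ≤ 17), we use:
P(7 < X ≤ 17) = P(X ≤ 17) - P(X ≤ 7)
                 = F(17) - F(7)
                 = 0.764749 - 0.020075
                 = 0.744674

So there's approximately a 74.5% chance that X falls in this range.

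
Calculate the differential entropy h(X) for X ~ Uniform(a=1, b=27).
3.2581 nats

We have X ~ Uniform(a=1, b=27).

The differential entropy measures the uncertainty or information content of the distribution.

For a Uniform distribution with a=1, b=27:
h(X) = 3.2581 nats

(In bits, this would be 4.7004 bits.)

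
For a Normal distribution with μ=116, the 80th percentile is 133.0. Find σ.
σ = 20.1991

For X ~ Normal(μ, σ), the p-th percentile satisfies x = μ + z_p × σ,
where z_p = Φ⁻¹(p) is the standard normal quantile.

Step 1: z_{0.8} = Φ⁻¹(0.8) = 0.8416

Step 2: Solve for σ:
133.0 = 116 + 0.8416 × σ
σ = (133.0 - 116) / 0.8416
σ = 17.00 / 0.8416
σ = 20.1991

Verification: μ + z × σ = 116 + 0.8416 × 20.1991 = 133.00 ✓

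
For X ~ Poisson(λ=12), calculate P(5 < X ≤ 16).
0.878368

We have X ~ Poisson(λ=12).

To find P(5 < X ≤ 16), we use:
P(5 < X ≤ 16) = P(X ≤ 16) - P(X ≤ 5)
                 = F(16) - F(5)
                 = 0.898709 - 0.020341
                 = 0.878368

So there's approximately a 87.8% chance that X falls in this range.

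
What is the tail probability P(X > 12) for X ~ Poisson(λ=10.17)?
0.224824

We have X ~ Poisson(λ=10.17).

P(X > 12) = 1 - P(X ≤ 12)
                = 1 - F(12)
                = 1 - 0.775176
                = 0.224824

So there's approximately a 22.5% chance that X exceeds 12.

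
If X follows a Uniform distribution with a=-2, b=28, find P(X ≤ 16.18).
0.606000

We have X ~ Uniform(a=-2, b=28).

The CDF gives us P(X ≤ k).

Using the CDF:
P(X ≤ 16.18) = 0.606000

This means there's approximately a 60.6% chance that X is at most 16.18.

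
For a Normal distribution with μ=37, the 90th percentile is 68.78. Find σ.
σ = 24.7981

For X ~ Normal(μ, σ), the p-th percentile satisfies x = μ + z_p × σ,
where z_p = Φ⁻¹(p) is the standard normal quantile.

Step 1: z_{0.9} = Φ⁻¹(0.9) = 1.2816

Step 2: Solve for σ:
68.78 = 37 + 1.2816 × σ
σ = (68.78 - 37) / 1.2816
σ = 31.78 / 1.2816
σ = 24.7981

Verification: μ + z × σ = 37 + 1.2816 × 24.7981 = 68.78 ✓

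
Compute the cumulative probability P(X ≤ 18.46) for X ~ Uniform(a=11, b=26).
0.497333

We have X ~ Uniform(a=11, b=26).

The CDF gives us P(X ≤ k).

Using the CDF:
P(X ≤ 18.46) = 0.497333

This means there's approximately a 49.7% chance that X is at most 18.46.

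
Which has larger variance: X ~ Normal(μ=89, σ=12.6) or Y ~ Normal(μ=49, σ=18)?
Y has larger variance (324.0000 > 158.7600)

Compute the variance for each distribution:

X ~ Normal(μ=89, σ=12.6):
Var(X) = 158.7600

Y ~ Normal(μ=49, σ=18):
Var(Y) = 324.0000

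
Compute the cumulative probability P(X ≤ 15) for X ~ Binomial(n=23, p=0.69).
0.422915

We have X ~ Binomial(n=23, p=0.69).

The CDF gives us P(X ≤ k).

Using the CDF:
P(X ≤ 15) = 0.422915

This means there's approximately a 42.3% chance that X is at most 15.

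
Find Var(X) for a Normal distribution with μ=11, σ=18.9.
357.2100

We have X ~ Normal(μ=11, σ=18.9).

For a Normal distribution with μ=11, σ=18.9:
Var(X) = 357.2100

The variance measures the spread of the distribution around the mean.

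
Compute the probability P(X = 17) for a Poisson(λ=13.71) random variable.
0.066741

We have X ~ Poisson(λ=13.71).

For a Poisson distribution, the PMF gives us the probability of each outcome.

Using the PMF formula:
P(X = 17) = 0.066741

Rounded to 4 decimal places: 0.0667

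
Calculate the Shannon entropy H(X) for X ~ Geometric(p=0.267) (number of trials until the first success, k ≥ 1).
2.1732 nats

We have X ~ Geometric(p=0.267) (number of trials until the first success, k ≥ 1).

The Shannon entropy measures the uncertainty or information content of the distribution.

For a Geometric distribution with p=0.267 (number of trials until the first success, k ≥ 1):
H(X) = 2.1732 nats

(In bits, this would be 3.1353 bits.)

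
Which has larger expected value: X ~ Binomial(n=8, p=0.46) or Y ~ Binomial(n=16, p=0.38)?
Y has larger mean (6.0800 > 3.6800)

Compute the expected value for each distribution:

X ~ Binomial(n=8, p=0.46):
E[X] = 3.6800

Y ~ Binomial(n=16, p=0.38):
E[Y] = 6.0800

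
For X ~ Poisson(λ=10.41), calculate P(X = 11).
0.117435

We have X ~ Poisson(λ=10.41).

For a Poisson distribution, the PMF gives us the probability of each outcome.

Using the PMF formula:
P(X = 11) = 0.117435

Rounded to 4 decimal places: 0.1174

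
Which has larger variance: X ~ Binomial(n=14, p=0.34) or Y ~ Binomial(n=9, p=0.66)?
X has larger variance (3.1416 > 2.0196)

Compute the variance for each distribution:

X ~ Binomial(n=14, p=0.34):
Var(X) = 3.1416

Y ~ Binomial(n=9, p=0.66):
Var(Y) = 2.0196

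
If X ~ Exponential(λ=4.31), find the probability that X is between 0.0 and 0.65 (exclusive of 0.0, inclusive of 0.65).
0.939281

We have X ~ Exponential(λ=4.31).

To find P(0.0 < X ≤ 0.65), we use:
P(0.0 < X ≤ 0.65) = P(X ≤ 0.65) - P(X ≤ 0.0)
                 = F(0.65) - F(0.0)
                 = 0.939281 - 0.000000
                 = 0.939281

So there's approximately a 93.9% chance that X falls in this range.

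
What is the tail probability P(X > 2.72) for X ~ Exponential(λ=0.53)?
0.236549

We have X ~ Exponential(λ=0.53).

P(X > 2.72) = 1 - P(X ≤ 2.72)
                = 1 - F(2.72)
                = 1 - 0.763451
                = 0.236549

So there's approximately a 23.7% chance that X exceeds 2.72.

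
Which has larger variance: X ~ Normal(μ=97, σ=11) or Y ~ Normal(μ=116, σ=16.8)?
Y has larger variance (282.2400 > 121.0000)

Compute the variance for each distribution:

X ~ Normal(μ=97, σ=11):
Var(X) = 121.0000

Y ~ Normal(μ=116, σ=16.8):
Var(Y) = 282.2400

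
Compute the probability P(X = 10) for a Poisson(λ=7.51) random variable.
0.086116

We have X ~ Poisson(λ=7.51).

For a Poisson distribution, the PMF gives us the probability of each outcome.

Using the PMF formula:
P(X = 10) = 0.086116

Rounded to 4 decimal places: 0.0861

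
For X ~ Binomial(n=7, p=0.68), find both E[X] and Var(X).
E[X] = 4.7600, Var(X) = 1.5232

We have X ~ Binomial(n=7, p=0.68).

For a Binomial distribution with n=7, p=0.68:

Expected value:
E[X] = 4.7600

Variance:
Var(X) = 1.5232

Standard deviation:
σ = √Var(X) = 1.2342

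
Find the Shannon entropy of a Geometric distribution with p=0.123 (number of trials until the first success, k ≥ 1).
3.0314 nats

We have X ~ Geometric(p=0.123) (number of trials until the first success, k ≥ 1).

The Shannon entropy measures the uncertainty or information content of the distribution.

For a Geometric distribution with p=0.123 (number of trials until the first success, k ≥ 1):
H(X) = 3.0314 nats

(In bits, this would be 4.3734 bits.)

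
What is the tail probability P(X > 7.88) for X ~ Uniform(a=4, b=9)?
0.224000

We have X ~ Uniform(a=4, b=9).

P(X > 7.88) = 1 - P(X ≤ 7.88)
                = 1 - F(7.88)
                = 1 - 0.776000
                = 0.224000

So there's approximately a 22.4% chance that X exceeds 7.88.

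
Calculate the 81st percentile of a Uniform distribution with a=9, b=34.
29.2500

We have X ~ Uniform(a=9, b=34).

We want to find x such that P(X ≤ x) = 0.81.

This is the 81st percentile, which means 81% of values fall below this point.

Using the inverse CDF (quantile function):
x = F⁻¹(0.81) = 29.2500

Verification: P(X ≤ 29.2500) = 0.81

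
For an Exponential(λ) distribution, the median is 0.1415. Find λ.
λ = 4.8986

For X ~ Exponential(λ), the CDF is F(x) = 1 - e^(-λx).
The median m satisfies F(m) = 0.5:
1 - e^(-λm) = 0.5
e^(-λm) = 0.5
λm = ln(2)
m = ln(2) / λ

Given m = 0.1415:
λ = ln(2) / 0.1415 = 0.693147 / 0.1415 = 4.8986

Verification: ln(2) / 4.8986 = 0.1415 ✓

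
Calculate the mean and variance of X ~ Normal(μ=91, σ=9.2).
E[X] = 91.0000, Var(X) = 84.6400

We have X ~ Normal(μ=91, σ=9.2).

For a Normal distribution with μ=91, σ=9.2:

Expected value:
E[X] = 91.0000

Variance:
Var(X) = 84.6400

Standard deviation:
σ = √Var(X) = 9.2000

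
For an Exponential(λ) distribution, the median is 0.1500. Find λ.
λ = 4.6210

For X ~ Exponential(λ), the CDF is F(x) = 1 - e^(-λx).
The median m satisfies F(m) = 0.5:
1 - e^(-λm) = 0.5
e^(-λm) = 0.5
λm = ln(2)
m = ln(2) / λ

Given m = 0.1500:
λ = ln(2) / 0.1500 = 0.693147 / 0.1500 = 4.6210

Verification: ln(2) / 4.6210 = 0.1500 ✓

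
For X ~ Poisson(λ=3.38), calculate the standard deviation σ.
1.8385

We have X ~ Poisson(λ=3.38).

For a Poisson distribution with λ=3.38:
σ = √Var(X) = 1.8385

The standard deviation is the square root of the variance.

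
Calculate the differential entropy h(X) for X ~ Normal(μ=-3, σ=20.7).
4.4491 nats

We have X ~ Normal(μ=-3, σ=20.7).

The differential entropy measures the uncertainty or information content of the distribution.

For a Normal distribution with μ=-3, σ=20.7:
h(X) = 4.4491 nats

(In bits, this would be 6.4187 bits.)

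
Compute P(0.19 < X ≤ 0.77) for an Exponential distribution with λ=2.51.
0.475948

We have X ~ Exponential(λ=2.51).

To find P(0.19 < X ≤ 0.77), we use:
P(0.19 < X ≤ 0.77) = P(X ≤ 0.77) - P(X ≤ 0.19)
                 = F(0.77) - F(0.19)
                 = 0.855243 - 0.379295
                 = 0.475948

So there's approximately a 47.6% chance that X falls in this range.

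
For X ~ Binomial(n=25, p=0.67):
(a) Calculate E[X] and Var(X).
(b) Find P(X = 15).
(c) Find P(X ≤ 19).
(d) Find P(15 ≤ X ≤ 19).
(a) E[X] = 16.7500, Var(X) = 5.5275
(b) P(X = 15) = 0.123210
(c) P(X ≤ 19) = 0.881323
(d) P(15 ≤ X ≤ 19) = 0.712676

We have X ~ Binomial(n=25, p=0.67).

(a) Moments:
E[X] = 16.7500
Var(X) = 5.5275
σ = √Var(X) = 2.3511

(b) Point probability using PMF:
P(X = 15) = 0.123210

(c) Cumulative probability using CDF:
P(X ≤ 19) = F(19) = 0.881323

(d) Range probability:
P(15 ≤ X ≤ 19) = P(X ≤ 19) - P(X ≤ 14)
                   = F(19) - F(14)
                   = 0.881323 - 0.168647
                   = 0.712676

This means approximately 71.3% of outcomes fall in the interval [15, 19].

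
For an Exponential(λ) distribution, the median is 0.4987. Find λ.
λ = 1.3899

For X ~ Exponential(λ), the CDF is F(x) = 1 - e^(-λx).
The median m satisfies F(m) = 0.5:
1 - e^(-λm) = 0.5
e^(-λm) = 0.5
λm = ln(2)
m = ln(2) / λ

Given m = 0.4987:
λ = ln(2) / 0.4987 = 0.693147 / 0.4987 = 1.3899

Verification: ln(2) / 1.3899 = 0.4987 ✓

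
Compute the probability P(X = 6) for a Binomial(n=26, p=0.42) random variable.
0.023454

We have X ~ Binomial(n=26, p=0.42).

For a Binomial distribution, the PMF gives us the probability of each outcome.

Using the PMF formula:
P(X = 6) = 0.023454

Rounded to 4 decimal places: 0.0235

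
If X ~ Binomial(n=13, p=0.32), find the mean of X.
4.1600

We have X ~ Binomial(n=13, p=0.32).

For a Binomial distribution with n=13, p=0.32:
E[X] = 4.1600

This is the expected (average) value of X.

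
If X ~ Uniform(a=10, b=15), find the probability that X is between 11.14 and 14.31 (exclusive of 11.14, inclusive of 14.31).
0.634000

We have X ~ Uniform(a=10, b=15).

To find P(11.14 < X ≤ 14.31), we use:
P(11.14 < X ≤ 14.31) = P(X ≤ 14.31) - P(X ≤ 11.14)
                 = F(14.31) - F(11.14)
                 = 0.862000 - 0.228000
                 = 0.634000

So there's approximately a 63.4% chance that X falls in this range.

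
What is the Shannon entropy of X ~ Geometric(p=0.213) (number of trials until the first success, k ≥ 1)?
2.4315 nats

We have X ~ Geometric(p=0.213) (number of trials until the first success, k ≥ 1).

The Shannon entropy measures the uncertainty or information content of the distribution.

For a Geometric distribution with p=0.213 (number of trials until the first success, k ≥ 1):
H(X) = 2.4315 nats

(In bits, this would be 3.5079 bits.)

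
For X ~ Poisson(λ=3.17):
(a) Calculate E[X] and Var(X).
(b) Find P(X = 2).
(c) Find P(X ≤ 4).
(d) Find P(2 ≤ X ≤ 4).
(a) E[X] = 3.1700, Var(X) = 3.1700
(b) P(X = 2) = 0.211045
(c) P(X ≤ 4) = 0.785935
(d) P(2 ≤ X ≤ 4) = 0.610780

We have X ~ Poisson(λ=3.17).

(a) Moments:
E[X] = 3.1700
Var(X) = 3.1700
σ = √Var(X) = 1.7804

(b) Point probability using PMF:
P(X = 2) = 0.211045

(c) Cumulative probability using CDF:
P(X ≤ 4) = F(4) = 0.785935

(d) Range probability:
P(2 ≤ X ≤ 4) = P(X ≤ 4) - P(X ≤ 1)
                   = F(4) - F(1)
                   = 0.785935 - 0.175155
                   = 0.610780

This means approximately 61.1% of outcomes fall in the interval [2, 4].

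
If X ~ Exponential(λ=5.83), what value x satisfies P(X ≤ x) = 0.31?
0.0636

We have X ~ Exponential(λ=5.83).

We want to find x such that P(X ≤ x) = 0.31.

This is the 31st percentile, which means 31% of values fall below this point.

Using the inverse CDF (quantile function):
x = F⁻¹(0.31) = 0.0636

Verification: P(X ≤ 0.0636) = 0.31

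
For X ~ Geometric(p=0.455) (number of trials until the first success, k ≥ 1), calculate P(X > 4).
0.088224

We have X ~ Geometric(p=0.455) (number of trials until the first success, k ≥ 1).

P(X > 4) = 1 - P(X ≤ 4)
                = 1 - F(4)
                = 1 - 0.911776
                = 0.088224

So there's approximately a 8.8% chance that X exceeds 4.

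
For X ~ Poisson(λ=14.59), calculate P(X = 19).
0.049613

We have X ~ Poisson(λ=14.59).

For a Poisson distribution, the PMF gives us the probability of each outcome.

Using the PMF formula:
P(X = 19) = 0.049613

Rounded to 4 decimal places: 0.0496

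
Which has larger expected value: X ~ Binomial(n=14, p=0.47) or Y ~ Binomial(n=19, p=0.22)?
X has larger mean (6.5800 > 4.1800)

Compute the expected value for each distribution:

X ~ Binomial(n=14, p=0.47):
E[X] = 6.5800

Y ~ Binomial(n=19, p=0.22):
E[Y] = 4.1800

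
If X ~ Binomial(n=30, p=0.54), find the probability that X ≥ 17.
0.458315

We have X ~ Binomial(n=30, p=0.54).

For discrete distributions, P(X ≥ 17) = 1 - P(X ≤ 16).

P(X ≤ 16) = 0.541685
P(X ≥ 17) = 1 - 0.541685 = 0.458315

So there's approximately a 45.8% chance that X is at least 17.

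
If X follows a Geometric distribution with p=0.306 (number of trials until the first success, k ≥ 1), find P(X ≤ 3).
0.665745

We have X ~ Geometric(p=0.306) (number of trials until the first success, k ≥ 1).

The CDF gives us P(X ≤ k).

Using the CDF:
P(X ≤ 3) = 0.665745

This means there's approximately a 66.6% chance that X is at most 3.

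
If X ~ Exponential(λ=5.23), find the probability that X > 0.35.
0.160333

We have X ~ Exponential(λ=5.23).

P(X > 0.35) = 1 - P(X ≤ 0.35)
                = 1 - F(0.35)
                = 1 - 0.839667
                = 0.160333

So there's approximately a 16.0% chance that X exceeds 0.35.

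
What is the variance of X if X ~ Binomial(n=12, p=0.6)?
2.8800

We have X ~ Binomial(n=12, p=0.6).

For a Binomial distribution with n=12, p=0.6:
Var(X) = 2.8800

The variance measures the spread of the distribution around the mean.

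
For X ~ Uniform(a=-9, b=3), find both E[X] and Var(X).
E[X] = -3.0000, Var(X) = 12.0000

We have X ~ Uniform(a=-9, b=3).

For a Uniform distribution with a=-9, b=3:

Expected value:
E[X] = -3.0000

Variance:
Var(X) = 12.0000

Standard deviation:
σ = √Var(X) = 3.4641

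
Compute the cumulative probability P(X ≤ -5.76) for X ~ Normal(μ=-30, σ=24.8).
0.835819

We have X ~ Normal(μ=-30, σ=24.8).

The CDF gives us P(X ≤ k).

Using the CDF:
P(X ≤ -5.76) = 0.835819

This means there's approximately a 83.6% chance that X is at most -5.76.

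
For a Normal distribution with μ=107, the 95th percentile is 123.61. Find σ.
σ = 10.0982

For X ~ Normal(μ, σ), the p-th percentile satisfies x = μ + z_p × σ,
where z_p = Φ⁻¹(p) is the standard normal quantile.

Step 1: z_{0.95} = Φ⁻¹(0.95) = 1.6449

Step 2: Solve for σ:
123.61 = 107 + 1.6449 × σ
σ = (123.61 - 107) / 1.6449
σ = 16.61 / 1.6449
σ = 10.0982

Verification: μ + z × σ = 107 + 1.6449 × 10.0982 = 123.61 ✓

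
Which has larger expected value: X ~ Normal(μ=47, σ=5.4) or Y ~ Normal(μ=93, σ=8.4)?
Y has larger mean (93.0000 > 47.0000)

Compute the expected value for each distribution:

X ~ Normal(μ=47, σ=5.4):
E[X] = 47.0000

Y ~ Normal(μ=93, σ=8.4):
E[Y] = 93.0000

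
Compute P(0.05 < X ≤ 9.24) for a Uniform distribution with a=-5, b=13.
0.510556

We have X ~ Uniform(a=-5, b=13).

To find P(0.05 < X ≤ 9.24), we use:
P(0.05 < X ≤ 9.24) = P(X ≤ 9.24) - P(X ≤ 0.05)
                 = F(9.24) - F(0.05)
                 = 0.791111 - 0.280556
                 = 0.510556

So there's approximately a 51.1% chance that X falls in this range.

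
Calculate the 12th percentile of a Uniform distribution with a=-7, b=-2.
-6.4000

We have X ~ Uniform(a=-7, b=-2).

We want to find x such that P(X ≤ x) = 0.12.

This is the 12th percentile, which means 12% of values fall below this point.

Using the inverse CDF (quantile function):
x = F⁻¹(0.12) = -6.4000

Verification: P(X ≤ -6.4000) = 0.12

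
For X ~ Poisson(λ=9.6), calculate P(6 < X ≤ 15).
0.806351

We have X ~ Poisson(λ=9.6).

To find P(6 < X ≤ 15), we use:
P(6 < X ≤ 15) = P(X ≤ 15) - P(X ≤ 6)
                 = F(15) - F(6)
                 = 0.963798 - 0.157447
                 = 0.806351

So there's approximately a 80.6% chance that X falls in this range.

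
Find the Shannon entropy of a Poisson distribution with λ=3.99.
2.0853 nats

We have X ~ Poisson(λ=3.99).

The Shannon entropy measures the uncertainty or information content of the distribution.

For a Poisson distribution with λ=3.99:
H(X) = 2.0853 nats

(In bits, this would be 3.0085 bits.)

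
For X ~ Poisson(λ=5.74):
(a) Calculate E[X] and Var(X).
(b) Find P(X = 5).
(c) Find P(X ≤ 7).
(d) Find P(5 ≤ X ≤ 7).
(a) E[X] = 5.7400, Var(X) = 5.7400
(b) P(X = 5) = 0.166928
(c) P(X ≤ 7) = 0.778934
(d) P(5 ≤ X ≤ 7) = 0.457571

We have X ~ Poisson(λ=5.74).

(a) Moments:
E[X] = 5.7400
Var(X) = 5.7400
σ = √Var(X) = 2.3958

(b) Point probability using PMF:
P(X = 5) = 0.166928

(c) Cumulative probability using CDF:
P(X ≤ 7) = F(7) = 0.778934

(d) Range probability:
P(5 ≤ X ≤ 7) = P(X ≤ 7) - P(X ≤ 4)
                   = F(7) - F(4)
                   = 0.778934 - 0.321363
                   = 0.457571

This means approximately 45.8% of outcomes fall in the interval [5, 7].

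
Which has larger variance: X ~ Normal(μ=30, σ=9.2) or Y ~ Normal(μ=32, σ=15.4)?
Y has larger variance (237.1600 > 84.6400)

Compute the variance for each distribution:

X ~ Normal(μ=30, σ=9.2):
Var(X) = 84.6400

Y ~ Normal(μ=32, σ=15.4):
Var(Y) = 237.1600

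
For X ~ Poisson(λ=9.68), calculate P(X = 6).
0.071441

We have X ~ Poisson(λ=9.68).

For a Poisson distribution, the PMF gives us the probability of each outcome.

Using the PMF formula:
P(X = 6) = 0.071441

Rounded to 4 decimal places: 0.0714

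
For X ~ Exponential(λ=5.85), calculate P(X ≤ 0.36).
0.878276

We have X ~ Exponential(λ=5.85).

The CDF gives us P(X ≤ k).

Using the CDF:
P(X ≤ 0.36) = 0.878276

This means there's approximately a 87.8% chance that X is at most 0.36.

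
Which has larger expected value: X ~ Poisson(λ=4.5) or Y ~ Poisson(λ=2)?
X has larger mean (4.5000 > 2.0000)

Compute the expected value for each distribution:

X ~ Poisson(λ=4.5):
E[X] = 4.5000

Y ~ Poisson(λ=2):
E[Y] = 2.0000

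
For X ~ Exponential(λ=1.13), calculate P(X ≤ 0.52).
0.444341

We have X ~ Exponential(λ=1.13).

The CDF gives us P(X ≤ k).

Using the CDF:
P(X ≤ 0.52) = 0.444341

This means there's approximately a 44.4% chance that X is at most 0.52.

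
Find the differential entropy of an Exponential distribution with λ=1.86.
0.3794 nats

We have X ~ Exponential(λ=1.86).

The differential entropy measures the uncertainty or information content of the distribution.

For an Exponential distribution with λ=1.86:
h(X) = 0.3794 nats

(In bits, this would be 0.5474 bits.)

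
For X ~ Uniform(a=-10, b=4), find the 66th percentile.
-0.7600

We have X ~ Uniform(a=-10, b=4).

We want to find x such that P(X ≤ x) = 0.66.

This is the 66th percentile, which means 66% of values fall below this point.

Using the inverse CDF (quantile function):
x = F⁻¹(0.66) = -0.7600

Verification: P(X ≤ -0.7600) = 0.66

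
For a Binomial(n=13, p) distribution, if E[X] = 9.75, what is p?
p = 0.75

For a Binomial(n, p) distribution:
E[X] = n × p

Given n = 13 and E[X] = 9.75:
9.75 = 13 × p
p = 9.75 / 13 = 0.75

Verification: Binomial(13, 0.75) has E[X] = 9.75 ✓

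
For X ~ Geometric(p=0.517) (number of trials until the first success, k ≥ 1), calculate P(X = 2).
0.249711

We have X ~ Geometric(p=0.517) (number of trials until the first success, k ≥ 1).

For a Geometric distribution, the PMF gives us the probability of each outcome.

Using the PMF formula:
P(X = 2) = 0.249711

Rounded to 4 decimal places: 0.2497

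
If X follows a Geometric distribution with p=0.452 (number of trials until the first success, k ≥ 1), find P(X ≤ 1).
0.452000

We have X ~ Geometric(p=0.452) (number of trials until the first success, k ≥ 1).

The CDF gives us P(X ≤ k).

Using the CDF:
P(X ≤ 1) = 0.452000

This means there's approximately a 45.2% chance that X is at most 1.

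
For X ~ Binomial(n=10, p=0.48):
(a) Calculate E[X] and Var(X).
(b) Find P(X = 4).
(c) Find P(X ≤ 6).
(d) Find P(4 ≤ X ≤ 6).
(a) E[X] = 4.8000, Var(X) = 2.4960
(b) P(X = 4) = 0.220396
(c) P(X ≤ 6) = 0.858973
(d) P(4 ≤ X ≤ 6) = 0.652321

We have X ~ Binomial(n=10, p=0.48).

(a) Moments:
E[X] = 4.8000
Var(X) = 2.4960
σ = √Var(X) = 1.5799

(b) Point probability using PMF:
P(X = 4) = 0.220396

(c) Cumulative probability using CDF:
P(X ≤ 6) = F(6) = 0.858973

(d) Range probability:
P(4 ≤ X ≤ 6) = P(X ≤ 6) - P(X ≤ 3)
                   = F(6) - F(3)
                   = 0.858973 - 0.206652
                   = 0.652321

This means approximately 65.2% of outcomes fall in the interval [4, 6].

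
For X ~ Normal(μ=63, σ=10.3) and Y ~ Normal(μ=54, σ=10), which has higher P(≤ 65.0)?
Y has higher probability (P(Y ≤ 65.0) = 0.8643 > P(X ≤ 65.0) = 0.5770)

Compute P(≤ 65.0) for each distribution:

X ~ Normal(μ=63, σ=10.3):
P(X ≤ 65.0) = 0.5770

Y ~ Normal(μ=54, σ=10):
P(Y ≤ 65.0) = 0.8643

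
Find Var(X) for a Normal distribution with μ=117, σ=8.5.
72.2500

We have X ~ Normal(μ=117, σ=8.5).

For a Normal distribution with μ=117, σ=8.5:
Var(X) = 72.2500

The variance measures the spread of the distribution around the mean.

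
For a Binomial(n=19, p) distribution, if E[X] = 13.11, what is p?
p = 0.69

For a Binomial(n, p) distribution:
E[X] = n × p

Given n = 19 and E[X] = 13.11:
13.11 = 19 × p
p = 13.11 / 19 = 0.69

Verification: Binomial(19, 0.69) has E[X] = 13.11 ✓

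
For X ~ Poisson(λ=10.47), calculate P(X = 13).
0.082787

We have X ~ Poisson(λ=10.47).

For a Poisson distribution, the PMF gives us the probability of each outcome.

Using the PMF formula:
P(X = 13) = 0.082787

Rounded to 4 decimal places: 0.0828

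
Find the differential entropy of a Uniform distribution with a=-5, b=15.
2.9957 nats

We have X ~ Uniform(a=-5, b=15).

The differential entropy measures the uncertainty or information content of the distribution.

For a Uniform distribution with a=-5, b=15:
h(X) = 2.9957 nats

(In bits, this would be 4.3219 bits.)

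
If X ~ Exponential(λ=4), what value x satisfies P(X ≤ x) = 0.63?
0.2486

We have X ~ Exponential(λ=4).

We want to find x such that P(X ≤ x) = 0.63.

This is the 63rd percentile, which means 63% of values fall below this point.

Using the inverse CDF (quantile function):
x = F⁻¹(0.63) = 0.2486

Verification: P(X ≤ 0.2486) = 0.63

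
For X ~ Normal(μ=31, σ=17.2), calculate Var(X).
295.8400

We have X ~ Normal(μ=31, σ=17.2).

For a Normal distribution with μ=31, σ=17.2:
Var(X) = 295.8400

The variance measures the spread of the distribution around the mean.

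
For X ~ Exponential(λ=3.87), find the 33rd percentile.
0.1035

We have X ~ Exponential(λ=3.87).

We want to find x such that P(X ≤ x) = 0.33.

This is the 33rd percentile, which means 33% of values fall below this point.

Using the inverse CDF (quantile function):
x = F⁻¹(0.33) = 0.1035

Verification: P(X ≤ 0.1035) = 0.33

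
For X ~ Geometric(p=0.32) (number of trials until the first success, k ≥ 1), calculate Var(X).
6.6406

We have X ~ Geometric(p=0.32) (number of trials until the first success, k ≥ 1).

For a Geometric distribution with p=0.32 (number of trials until the first success, k ≥ 1):
Var(X) = 6.6406

The variance measures the spread of the distribution around the mean.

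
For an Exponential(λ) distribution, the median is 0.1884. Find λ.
λ = 3.6791

For X ~ Exponential(λ), the CDF is F(x) = 1 - e^(-λx).
The median m satisfies F(m) = 0.5:
1 - e^(-λm) = 0.5
e^(-λm) = 0.5
λm = ln(2)
m = ln(2) / λ

Given m = 0.1884:
λ = ln(2) / 0.1884 = 0.693147 / 0.1884 = 3.6791

Verification: ln(2) / 3.6791 = 0.1884 ✓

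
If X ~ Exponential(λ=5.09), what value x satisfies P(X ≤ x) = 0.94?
0.5527

We have X ~ Exponential(λ=5.09).

We want to find x such that P(X ≤ x) = 0.94.

This is the 94th percentile, which means 94% of values fall below this point.

Using the inverse CDF (quantile function):
x = F⁻¹(0.94) = 0.5527

Verification: P(X ≤ 0.5527) = 0.94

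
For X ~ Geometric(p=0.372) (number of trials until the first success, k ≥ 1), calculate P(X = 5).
0.057860

We have X ~ Geometric(p=0.372) (number of trials until the first success, k ≥ 1).

For a Geometric distribution, the PMF gives us the probability of each outcome.

Using the PMF formula:
P(X = 5) = 0.057860

Rounded to 4 decimal places: 0.0579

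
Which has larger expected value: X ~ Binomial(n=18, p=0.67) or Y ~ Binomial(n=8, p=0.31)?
X has larger mean (12.0600 > 2.4800)

Compute the expected value for each distribution:

X ~ Binomial(n=18, p=0.67):
E[X] = 12.0600

Y ~ Binomial(n=8, p=0.31):
E[Y] = 2.4800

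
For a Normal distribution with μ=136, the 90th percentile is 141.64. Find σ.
σ = 4.4009

For X ~ Normal(μ, σ), the p-th percentile satisfies x = μ + z_p × σ,
where z_p = Φ⁻¹(p) is the standard normal quantile.

Step 1: z_{0.9} = Φ⁻¹(0.9) = 1.2816

Step 2: Solve for σ:
141.64 = 136 + 1.2816 × σ
σ = (141.64 - 136) / 1.2816
σ = 5.64 / 1.2816
σ = 4.4009

Verification: μ + z × σ = 136 + 1.2816 × 4.4009 = 141.64 ✓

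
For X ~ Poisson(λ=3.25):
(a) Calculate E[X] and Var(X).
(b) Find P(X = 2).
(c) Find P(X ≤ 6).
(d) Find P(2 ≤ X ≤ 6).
(a) E[X] = 3.2500, Var(X) = 3.2500
(b) P(X = 2) = 0.204776
(c) P(X ≤ 6) = 0.952275
(d) P(2 ≤ X ≤ 6) = 0.787484

We have X ~ Poisson(λ=3.25).

(a) Moments:
E[X] = 3.2500
Var(X) = 3.2500
σ = √Var(X) = 1.8028

(b) Point probability using PMF:
P(X = 2) = 0.204776

(c) Cumulative probability using CDF:
P(X ≤ 6) = F(6) = 0.952275

(d) Range probability:
P(2 ≤ X ≤ 6) = P(X ≤ 6) - P(X ≤ 1)
                   = F(6) - F(1)
                   = 0.952275 - 0.164790
                   = 0.787484

This means approximately 78.7% of outcomes fall in the interval [2, 6].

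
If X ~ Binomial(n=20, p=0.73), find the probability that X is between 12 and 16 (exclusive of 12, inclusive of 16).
0.684498

We have X ~ Binomial(n=20, p=0.73).

To find P(12 < X ≤ 16), we use:
P(12 < X ≤ 16) = P(X ≤ 16) - P(X ≤ 12)
                 = F(16) - F(12)
                 = 0.829952 - 0.145454
                 = 0.684498

So there's approximately a 68.4% chance that X falls in this range.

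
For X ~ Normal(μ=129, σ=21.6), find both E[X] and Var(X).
E[X] = 129.0000, Var(X) = 466.5600

We have X ~ Normal(μ=129, σ=21.6).

For a Normal distribution with μ=129, σ=21.6:

Expected value:
E[X] = 129.0000

Variance:
Var(X) = 466.5600

Standard deviation:
σ = √Var(X) = 21.6000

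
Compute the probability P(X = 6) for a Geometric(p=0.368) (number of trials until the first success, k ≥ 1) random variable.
0.037105

We have X ~ Geometric(p=0.368) (number of trials until the first success, k ≥ 1).

For a Geometric distribution, the PMF gives us the probability of each outcome.

Using the PMF formula:
P(X = 6) = 0.037105

Rounded to 4 decimal places: 0.0371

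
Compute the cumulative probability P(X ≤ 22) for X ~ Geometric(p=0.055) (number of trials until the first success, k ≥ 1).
0.711929

We have X ~ Geometric(p=0.055) (number of trials until the first success, k ≥ 1).

The CDF gives us P(X ≤ k).

Using the CDF:
P(X ≤ 22) = 0.711929

This means there's approximately a 71.2% chance that X is at most 22.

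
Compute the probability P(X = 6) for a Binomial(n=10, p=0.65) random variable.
0.237668

We have X ~ Binomial(n=10, p=0.65).

For a Binomial distribution, the PMF gives us the probability of each outcome.

Using the PMF formula:
P(X = 6) = 0.237668

Rounded to 4 decimal places: 0.2377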